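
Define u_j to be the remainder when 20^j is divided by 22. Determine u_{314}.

Computing terms: u_1 = 20; u_2 = 4; u_3 = 14; u_4 = 16; u_5 = 12; u_6 = 20.
The sequence repeats with period 5.
(314 - 1) mod 5 = 3, so u_{314} = u_4 = 16.

16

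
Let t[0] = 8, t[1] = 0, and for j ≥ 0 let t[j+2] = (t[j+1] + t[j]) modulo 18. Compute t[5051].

t[0] = 8, t[1] = 0, t[2] = 8, t[3] = 8, t[4] = 16, t[5] = 6, t[6] = 4, t[7] = 10, t[8] = 14, t[9] = 6, t[10] = 2, t[11] = 8, t[12] = 10, t[13] = 0, t[14] = 10, t[15] = 10, t[16] = 2, t[17] = 12, t[18] = 14, t[19] = 8, t[20] = 4, t[21] = 12, t[22] = 16, t[23] = 10, t[24] = 8, t[25] = 0.
The sequence repeats with period 24.
So t[5051] = t[0 + ((5051-0) mod 24)] = t[11] = 8.

8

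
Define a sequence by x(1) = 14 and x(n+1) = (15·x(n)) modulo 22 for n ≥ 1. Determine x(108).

4

Listing terms: x(1) = 14,  x(2) = 12,  x(3) = 4,  x(4) = 16,  x(5) = 20,  x(6) = 14.
The sequence repeats with period 5.
So x(108) = x(1 + ((108-1) mod 5)) = x(3) = 4.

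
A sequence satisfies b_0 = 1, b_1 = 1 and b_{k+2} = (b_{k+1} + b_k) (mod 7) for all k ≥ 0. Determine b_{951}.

Listing terms: b_0 = 1,  b_1 = 1,  b_2 = 2,  b_3 = 3,  b_4 = 5,  b_5 = 1,  b_6 = 6,  b_7 = 0,  b_8 = 6,  b_9 = 6,  b_{10} = 5,  b_{11} = 4,  b_{12} = 2,  b_{13} = 6,  b_{14} = 1,  b_{15} = 0,  b_{16} = 1,  b_{17} = 1.
Since (b_{16}, b_{17}) = (b_0, b_1) = (1, 1) (two consecutive terms determine the rest), the sequence is periodic with period 16.
(951 - 0) mod 16 = 7, so b_{951} = b_7 = 0.

0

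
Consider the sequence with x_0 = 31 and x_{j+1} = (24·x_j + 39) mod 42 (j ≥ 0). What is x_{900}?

Computing terms: x_0 = 31,  x_1 = 27,  x_2 = 15,  x_3 = 21,  x_4 = 39,  x_5 = 9,  x_6 = 3,  x_7 = 27.
Since x_7 = x_1 = 27, the sequence is eventually periodic: after a pre-period of length 1 it cycles with period 6.
For j ≥ 1, x_j depends only on (j - 1) mod 6. (900 - 1) mod 6 = 5, so x_{900} = x_6 = 3.

3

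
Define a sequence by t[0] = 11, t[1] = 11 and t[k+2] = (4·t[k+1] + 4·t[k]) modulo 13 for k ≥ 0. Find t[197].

We have t[0] = 11, t[1] = 11, t[2] = 10, t[3] = 6, t[4] = 12, t[5] = 7, t[6] = 11, t[7] = 7, t[8] = 7, t[9] = 4, t[10] = 5, t[11] = 10, t[12] = 8, t[13] = 7, t[14] = 8, t[15] = 8, t[16] = 12, t[17] = 2, t[18] = 4, t[19] = 11, t[20] = 8, t[21] = 11, t[22] = 11.
The sequence repeats with period 21.
(197 - 0) mod 21 = 8, so t[197] = t[8] = 7.

7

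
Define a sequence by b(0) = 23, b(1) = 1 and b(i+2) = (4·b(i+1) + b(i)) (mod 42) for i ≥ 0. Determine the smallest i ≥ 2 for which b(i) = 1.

b(0) = 23, b(1) = 1, b(2) = 27, b(3) = 25, b(4) = 1, b(5) = 29, b(6) = 33, b(7) = 35, b(8) = 5, b(9) = 13, b(10) = 15, b(11) = 31, b(12) = 13, b(13) = 41, b(14) = 9, b(15) = 35, b(16) = 23, b(17) = 1.
The sequence repeats with period 16.
The value 1 first appears (with i ≥ 2) at b(4).

4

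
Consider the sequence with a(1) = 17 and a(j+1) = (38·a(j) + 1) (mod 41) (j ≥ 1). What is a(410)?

We have a(1) = 17; a(2) = 32; a(3) = 28; a(4) = 40; a(5) = 4; a(6) = 30; a(7) = 34; a(8) = 22; a(9) = 17.
Since a(9) = a(1) = 17, the sequence is periodic with period 8.
So a(410) = a(1 + ((410-1) mod 8)) = a(2) = 32.

32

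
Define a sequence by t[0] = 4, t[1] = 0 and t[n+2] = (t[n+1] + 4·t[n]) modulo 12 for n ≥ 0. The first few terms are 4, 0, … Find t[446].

We have t[0] = 4,  t[1] = 0,  t[2] = 4,  t[3] = 4,  t[4] = 8,  t[5] = 0,  t[6] = 8,  t[7] = 8,  t[8] = 4,  t[9] = 0.
The sequence repeats with period 8.
So t[446] = t[0 + ((446-0) mod 8)] = t[6] = 8.

8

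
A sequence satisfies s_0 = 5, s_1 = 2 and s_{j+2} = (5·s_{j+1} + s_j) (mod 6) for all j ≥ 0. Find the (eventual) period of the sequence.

24

Computing terms: s_0 = 5, s_1 = 2, s_2 = 3, s_3 = 5, s_4 = 4, s_5 = 1, s_6 = 3, s_7 = 4, s_8 = 5, s_9 = 5, s_{10} = 0, s_{11} = 5, s_{12} = 1, s_{13} = 4, s_{14} = 3, s_{15} = 1, s_{16} = 2, s_{17} = 5, s_{18} = 3, s_{19} = 2, s_{20} = 1, s_{21} = 1, s_{22} = 0, s_{23} = 1, s_{24} = 5, s_{25} = 2.
The sequence repeats with period 24.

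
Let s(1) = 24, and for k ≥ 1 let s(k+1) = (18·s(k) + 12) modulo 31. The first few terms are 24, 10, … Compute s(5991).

Computing terms: s(1) = 24; s(2) = 10; s(3) = 6; s(4) = 27; s(5) = 2; s(6) = 17; s(7) = 8; s(8) = 1; s(9) = 30; s(10) = 25; s(11) = 28; s(12) = 20; s(13) = 0; s(14) = 12; s(15) = 11; s(16) = 24.
Since s(16) = s(1) = 24, the sequence is periodic with period 15.
(5991 - 1) mod 15 = 5, so s(5991) = s(6) = 17.

17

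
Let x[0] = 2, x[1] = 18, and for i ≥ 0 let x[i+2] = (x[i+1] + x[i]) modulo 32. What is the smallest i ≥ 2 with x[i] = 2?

Computing terms: x[0] = 2, x[1] = 18, x[2] = 20, x[3] = 6, x[4] = 26, x[5] = 0, x[6] = 26, x[7] = 26, x[8] = 20, x[9] = 14, x[10] = 2, x[11] = 16, x[12] = 18, x[13] = 2, x[14] = 20, x[15] = 22, x[16] = 10, x[17] = 0, x[18] = 10, x[19] = 10, x[20] = 20, x[21] = 30, x[22] = 18, x[23] = 16, x[24] = 2, x[25] = 18.
The sequence repeats with period 24.
The value 2 first appears (with i ≥ 2) at x[10].

10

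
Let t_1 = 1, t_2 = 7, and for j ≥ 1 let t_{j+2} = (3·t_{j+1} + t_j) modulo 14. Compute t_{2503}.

11

We have t_1 = 1,  t_2 = 7,  t_3 = 8,  t_4 = 3,  t_5 = 3,  t_6 = 12,  t_7 = 11,  t_8 = 3,  t_9 = 6,  t_{10} = 7,  t_{11} = 13,  t_{12} = 4,  t_{13} = 11,  t_{14} = 9,  t_{15} = 10,  t_{16} = 11,  t_{17} = 1,  t_{18} = 0,  t_{19} = 1,  t_{20} = 3,  t_{21} = 10,  t_{22} = 5,  t_{23} = 11,  t_{24} = 10,  t_{25} = 13,  t_{26} = 7,  t_{27} = 6,  t_{28} = 11,  t_{29} = 11,  t_{30} = 2,  t_{31} = 3,  t_{32} = 11,  t_{33} = 8,  t_{34} = 7,  t_{35} = 1,  t_{36} = 10,  t_{37} = 3,  t_{38} = 5,  t_{39} = 4,  t_{40} = 3,  t_{41} = 13,  t_{42} = 0,  t_{43} = 13,  t_{44} = 11,  t_{45} = 4,  t_{46} = 9,  t_{47} = 3,  t_{48} = 4,  t_{49} = 1,  t_{50} = 7.
Since (t_{49}, t_{50}) = (t_1, t_2) = (1, 7) (two consecutive terms determine the rest), the sequence is periodic with period 48.
So t_{2503} = t_{1 + ((2503-1) mod 48)} = t_7 = 11.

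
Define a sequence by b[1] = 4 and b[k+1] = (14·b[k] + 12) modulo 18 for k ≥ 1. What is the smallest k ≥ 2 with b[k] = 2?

6

Listing terms: b[1] = 4,  b[2] = 14,  b[3] = 10,  b[4] = 8,  b[5] = 16,  b[6] = 2,  b[7] = 4.
Since b[7] = b[1] = 4, the sequence is periodic with period 6.
The value 2 first appears (with k ≥ 2) at b[6].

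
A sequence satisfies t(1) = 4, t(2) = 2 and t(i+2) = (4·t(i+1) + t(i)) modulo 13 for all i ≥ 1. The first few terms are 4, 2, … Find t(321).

5

Listing terms: t(1) = 4; t(2) = 2; t(3) = 12; t(4) = 11; t(5) = 4; t(6) = 1; t(7) = 8; t(8) = 7; t(9) = 10; t(10) = 8; t(11) = 3; t(12) = 7; t(13) = 5; t(14) = 1; t(15) = 9; t(16) = 11; t(17) = 1; t(18) = 2; t(19) = 9; t(20) = 12; t(21) = 5; t(22) = 6; t(23) = 3; t(24) = 5; t(25) = 10; t(26) = 6; t(27) = 8; t(28) = 12; t(29) = 4; t(30) = 2.
Since (t(29), t(30)) = (t(1), t(2)) = (4, 2) (two consecutive terms determine the rest), the sequence is periodic with period 28.
So t(321) = t(1 + ((321-1) mod 28)) = t(13) = 5.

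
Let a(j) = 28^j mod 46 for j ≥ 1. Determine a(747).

14

Listing terms: a(1) = 28, a(2) = 2, a(3) = 10, a(4) = 4, a(5) = 20, a(6) = 8, a(7) = 40, a(8) = 16, a(9) = 34, a(10) = 32, a(11) = 22, a(12) = 18, a(13) = 44, a(14) = 36, a(15) = 42, a(16) = 26, a(17) = 38, a(18) = 6, a(19) = 30, a(20) = 12, a(21) = 14, a(22) = 24, a(23) = 28.
The sequence repeats with period 22.
(747 - 1) mod 22 = 20, so a(747) = a(21) = 14.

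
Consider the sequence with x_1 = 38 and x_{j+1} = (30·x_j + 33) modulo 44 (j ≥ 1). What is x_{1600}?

35

x_1 = 38; x_2 = 29; x_3 = 23; x_4 = 19; x_5 = 31; x_6 = 39; x_7 = 15; x_8 = 43; x_9 = 3; x_{10} = 35; x_{11} = 27; x_{12} = 7; x_{13} = 23.
Since x_{13} = x_3 = 23, the sequence is eventually periodic: after a pre-period of length 2 it cycles with period 10.
For j ≥ 3, x_j depends only on (j - 3) mod 10. (1600 - 3) mod 10 = 7, so x_{1600} = x_{10} = 35.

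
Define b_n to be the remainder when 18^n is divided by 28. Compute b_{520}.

b_1 = 18; b_2 = 16; b_3 = 8; b_4 = 4; b_5 = 16.
Since b_5 = b_2 = 16, the sequence is eventually periodic: after a pre-period of length 1 it cycles with period 3.
For n ≥ 2, b_n depends only on (n - 2) mod 3. (520 - 2) mod 3 = 2, so b_{520} = b_4 = 4.

4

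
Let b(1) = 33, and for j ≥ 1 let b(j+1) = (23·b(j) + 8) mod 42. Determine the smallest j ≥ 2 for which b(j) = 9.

Computing terms: b(1) = 33,  b(2) = 11,  b(3) = 9,  b(4) = 5,  b(5) = 39,  b(6) = 23,  b(7) = 33.
The sequence repeats with period 6.
The value 9 first appears (with j ≥ 2) at b(3).

3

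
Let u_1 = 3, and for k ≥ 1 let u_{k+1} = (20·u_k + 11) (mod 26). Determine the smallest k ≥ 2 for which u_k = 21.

6

We have u_1 = 3, u_2 = 19, u_3 = 1, u_4 = 5, u_5 = 7, u_6 = 21, u_7 = 15, u_8 = 25, u_9 = 17, u_{10} = 13, u_{11} = 11, u_{12} = 23, u_{13} = 3.
The sequence repeats with period 12.
The value 21 first appears (with k ≥ 2) at u_6.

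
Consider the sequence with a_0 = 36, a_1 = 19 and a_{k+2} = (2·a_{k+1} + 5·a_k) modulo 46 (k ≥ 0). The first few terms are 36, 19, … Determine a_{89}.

Listing terms: a_0 = 36; a_1 = 19; a_2 = 34; a_3 = 25; a_4 = 36; a_5 = 13; a_6 = 22; a_7 = 17; a_8 = 6; a_9 = 5; a_{10} = 40; a_{11} = 13; a_{12} = 42; a_{13} = 11; a_{14} = 2; a_{15} = 13; a_{16} = 36; a_{17} = 45; a_{18} = 40; a_{19} = 29; a_{20} = 28; a_{21} = 17; a_{22} = 36; a_{23} = 19.
Since (a_{22}, a_{23}) = (a_0, a_1) = (36, 19) (two consecutive terms determine the rest), the sequence is periodic with period 22.
So a_{89} = a_{0 + ((89-0) mod 22)} = a_1 = 19.

19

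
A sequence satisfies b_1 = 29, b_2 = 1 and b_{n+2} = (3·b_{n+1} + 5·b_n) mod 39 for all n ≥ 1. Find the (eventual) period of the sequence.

12

b_1 = 29; b_2 = 1; b_3 = 31; b_4 = 20; b_5 = 20; b_6 = 4; b_7 = 34; b_8 = 5; b_9 = 29; b_{10} = 34; b_{11} = 13; b_{12} = 14; b_{13} = 29; b_{14} = 1.
The sequence repeats with period 12.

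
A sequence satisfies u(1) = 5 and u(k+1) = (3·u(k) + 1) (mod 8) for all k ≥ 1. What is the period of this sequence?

4

Listing terms: u(1) = 5, u(2) = 0, u(3) = 1, u(4) = 4, u(5) = 5.
The sequence repeats with period 4.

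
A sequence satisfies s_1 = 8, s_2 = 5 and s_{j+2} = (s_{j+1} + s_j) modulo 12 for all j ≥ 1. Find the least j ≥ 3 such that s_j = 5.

s_1 = 8, s_2 = 5, s_3 = 1, s_4 = 6, s_5 = 7, s_6 = 1, s_7 = 8, s_8 = 9, s_9 = 5, s_{10} = 2, s_{11} = 7, s_{12} = 9, s_{13} = 4, s_{14} = 1, s_{15} = 5, s_{16} = 6, s_{17} = 11, s_{18} = 5, s_{19} = 4, s_{20} = 9, s_{21} = 1, s_{22} = 10, s_{23} = 11, s_{24} = 9, s_{25} = 8, s_{26} = 5.
Since (s_{25}, s_{26}) = (s_1, s_2) = (8, 5) (two consecutive terms determine the rest), the sequence is periodic with period 24.
The value 5 first appears (with j ≥ 3) at s_9.

9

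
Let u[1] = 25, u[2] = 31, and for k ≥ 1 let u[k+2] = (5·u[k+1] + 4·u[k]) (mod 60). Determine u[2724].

We have u[1] = 25; u[2] = 31; u[3] = 15; u[4] = 19; u[5] = 35; u[6] = 11; u[7] = 15; u[8] = 59; u[9] = 55; u[10] = 31; u[11] = 15.
Since (u[10], u[11]) = (u[2], u[3]) = (31, 15) (two consecutive terms determine the rest), the sequence is eventually periodic: after a pre-period of length 1 it cycles with period 8.
For k ≥ 2, u[k] depends only on (k - 2) mod 8. (2724 - 2) mod 8 = 2, so u[2724] = u[4] = 19.

19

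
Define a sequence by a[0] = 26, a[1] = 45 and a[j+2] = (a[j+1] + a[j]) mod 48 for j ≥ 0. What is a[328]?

We have a[0] = 26; a[1] = 45; a[2] = 23; a[3] = 20; a[4] = 43; a[5] = 15; a[6] = 10; a[7] = 25; a[8] = 35; a[9] = 12; a[10] = 47; a[11] = 11; a[12] = 10; a[13] = 21; a[14] = 31; a[15] = 4; a[16] = 35; a[17] = 39; a[18] = 26; a[19] = 17; a[20] = 43; a[21] = 12; a[22] = 7; a[23] = 19; a[24] = 26; a[25] = 45.
The sequence repeats with period 24.
(328 - 0) mod 24 = 16, so a[328] = a[16] = 35.

35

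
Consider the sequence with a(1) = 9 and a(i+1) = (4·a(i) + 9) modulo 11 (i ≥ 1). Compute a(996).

a(1) = 9,  a(2) = 1,  a(3) = 2,  a(4) = 6,  a(5) = 0,  a(6) = 9.
Since a(6) = a(1) = 9, the sequence is periodic with period 5.
So a(996) = a(1 + ((996-1) mod 5)) = a(1) = 9.

9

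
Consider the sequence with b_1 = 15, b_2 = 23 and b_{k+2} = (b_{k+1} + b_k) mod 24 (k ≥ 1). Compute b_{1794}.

8

Computing terms: b_1 = 15,  b_2 = 23,  b_3 = 14,  b_4 = 13,  b_5 = 3,  b_6 = 16,  b_7 = 19,  b_8 = 11,  b_9 = 6,  b_{10} = 17,  b_{11} = 23,  b_{12} = 16,  b_{13} = 15,  b_{14} = 7,  b_{15} = 22,  b_{16} = 5,  b_{17} = 3,  b_{18} = 8,  b_{19} = 11,  b_{20} = 19,  b_{21} = 6,  b_{22} = 1,  b_{23} = 7,  b_{24} = 8,  b_{25} = 15,  b_{26} = 23.
Since (b_{25}, b_{26}) = (b_1, b_2) = (15, 23) (two consecutive terms determine the rest), the sequence is periodic with period 24.
(1794 - 1) mod 24 = 17, so b_{1794} = b_{18} = 8.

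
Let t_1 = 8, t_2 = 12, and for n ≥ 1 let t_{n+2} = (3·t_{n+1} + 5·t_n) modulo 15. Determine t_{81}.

14

Computing terms: t_1 = 8,  t_2 = 12,  t_3 = 1,  t_4 = 3,  t_5 = 14,  t_6 = 12,  t_7 = 1.
Since (t_6, t_7) = (t_2, t_3) = (12, 1) (two consecutive terms determine the rest), the sequence is eventually periodic: after a pre-period of length 1 it cycles with period 4.
For n ≥ 2, t_n depends only on (n - 2) mod 4. (81 - 2) mod 4 = 3, so t_{81} = t_5 = 14.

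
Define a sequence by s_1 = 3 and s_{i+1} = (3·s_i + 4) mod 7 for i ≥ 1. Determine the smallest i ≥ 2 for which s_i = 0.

s_1 = 3,  s_2 = 6,  s_3 = 1,  s_4 = 0,  s_5 = 4,  s_6 = 2,  s_7 = 3.
Since s_7 = s_1 = 3, the sequence is periodic with period 6.
The value 0 first appears (with i ≥ 2) at s_4.

4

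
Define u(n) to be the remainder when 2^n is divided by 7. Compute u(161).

We have u(0) = 1, u(1) = 2, u(2) = 4, u(3) = 1.
The sequence repeats with period 3.
(161 - 0) mod 3 = 2, so u(161) = u(2) = 4.

4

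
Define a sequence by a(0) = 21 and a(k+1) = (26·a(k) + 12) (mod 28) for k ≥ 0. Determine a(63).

We have a(0) = 21,  a(1) = 26,  a(2) = 16,  a(3) = 8,  a(4) = 24,  a(5) = 20,  a(6) = 0,  a(7) = 12,  a(8) = 16.
Since a(8) = a(2) = 16, the sequence is eventually periodic: after a pre-period of length 2 it cycles with period 6.
For k ≥ 2, a(k) depends only on (k - 2) mod 6. (63 - 2) mod 6 = 1, so a(63) = a(3) = 8.

8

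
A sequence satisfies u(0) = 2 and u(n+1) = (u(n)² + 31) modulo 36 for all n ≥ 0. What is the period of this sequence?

u(0) = 2; u(1) = 35; u(2) = 32; u(3) = 11; u(4) = 8; u(5) = 23; u(6) = 20; u(7) = 35.
Since u(7) = u(1) = 35, the sequence is eventually periodic: after a pre-period of length 1 it cycles with period 6.

6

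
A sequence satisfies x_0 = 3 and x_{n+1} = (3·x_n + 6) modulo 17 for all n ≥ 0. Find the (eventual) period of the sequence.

16

Computing terms: x_0 = 3; x_1 = 15; x_2 = 0; x_3 = 6; x_4 = 7; x_5 = 10; x_6 = 2; x_7 = 12; x_8 = 8; x_9 = 13; x_{10} = 11; x_{11} = 5; x_{12} = 4; x_{13} = 1; x_{14} = 9; x_{15} = 16; x_{16} = 3.
Since x_{16} = x_0 = 3, the sequence is periodic with period 16.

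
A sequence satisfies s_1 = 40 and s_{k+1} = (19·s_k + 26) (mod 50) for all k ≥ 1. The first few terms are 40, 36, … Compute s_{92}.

We have s_1 = 40, s_2 = 36, s_3 = 10, s_4 = 16, s_5 = 30, s_6 = 46, s_7 = 0, s_8 = 26, s_9 = 20, s_{10} = 6, s_{11} = 40.
The sequence repeats with period 10.
(92 - 1) mod 10 = 1, so s_{92} = s_2 = 36.

36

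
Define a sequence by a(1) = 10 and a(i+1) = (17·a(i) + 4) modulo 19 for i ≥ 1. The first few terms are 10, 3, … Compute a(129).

17

Computing terms: a(1) = 10,  a(2) = 3,  a(3) = 17,  a(4) = 8,  a(5) = 7,  a(6) = 9,  a(7) = 5,  a(8) = 13,  a(9) = 16,  a(10) = 10.
Since a(10) = a(1) = 10, the sequence is periodic with period 9.
So a(129) = a(1 + ((129-1) mod 9)) = a(3) = 17.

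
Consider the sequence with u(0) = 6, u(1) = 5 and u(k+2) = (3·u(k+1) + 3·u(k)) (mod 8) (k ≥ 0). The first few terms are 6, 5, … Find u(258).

6

Listing terms: u(0) = 6,  u(1) = 5,  u(2) = 1,  u(3) = 2,  u(4) = 1,  u(5) = 1,  u(6) = 6,  u(7) = 5.
The sequence repeats with period 6.
So u(258) = u(0 + ((258-0) mod 6)) = u(0) = 6.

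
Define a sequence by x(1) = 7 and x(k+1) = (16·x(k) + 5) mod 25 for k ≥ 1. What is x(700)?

22

x(1) = 7, x(2) = 17, x(3) = 2, x(4) = 12, x(5) = 22, x(6) = 7.
Since x(6) = x(1) = 7, the sequence is periodic with period 5.
So x(700) = x(1 + ((700-1) mod 5)) = x(5) = 22.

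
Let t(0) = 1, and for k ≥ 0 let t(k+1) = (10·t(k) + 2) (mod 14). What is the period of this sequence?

Listing terms: t(0) = 1; t(1) = 12; t(2) = 10; t(3) = 4; t(4) = 0; t(5) = 2; t(6) = 8; t(7) = 12.
Since t(7) = t(1) = 12, the sequence is eventually periodic: after a pre-period of length 1 it cycles with period 6.

6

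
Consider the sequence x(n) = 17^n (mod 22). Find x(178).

15

Computing terms: x(0) = 1; x(1) = 17; x(2) = 3; x(3) = 7; x(4) = 9; x(5) = 21; x(6) = 5; x(7) = 19; x(8) = 15; x(9) = 13; x(10) = 1.
The sequence repeats with period 10.
(178 - 0) mod 10 = 8, so x(178) = x(8) = 15.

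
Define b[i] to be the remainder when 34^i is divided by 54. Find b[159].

10

We have b[0] = 1,  b[1] = 34,  b[2] = 22,  b[3] = 46,  b[4] = 52,  b[5] = 40,  b[6] = 10,  b[7] = 16,  b[8] = 4,  b[9] = 28,  b[10] = 34.
Since b[10] = b[1] = 34, the sequence is eventually periodic: after a pre-period of length 1 it cycles with period 9.
For i ≥ 1, b[i] depends only on (i - 1) mod 9. (159 - 1) mod 9 = 5, so b[159] = b[6] = 10.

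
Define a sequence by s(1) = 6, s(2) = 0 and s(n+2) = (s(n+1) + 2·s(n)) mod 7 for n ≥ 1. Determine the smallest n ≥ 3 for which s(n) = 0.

8

s(1) = 6; s(2) = 0; s(3) = 5; s(4) = 5; s(5) = 1; s(6) = 4; s(7) = 6; s(8) = 0.
Since (s(7), s(8)) = (s(1), s(2)) = (6, 0) (two consecutive terms determine the rest), the sequence is periodic with period 6.
The value 0 next appears (with n ≥ 3) at s(8).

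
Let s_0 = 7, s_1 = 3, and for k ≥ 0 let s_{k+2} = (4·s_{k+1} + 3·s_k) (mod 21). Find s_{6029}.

12

s_0 = 7, s_1 = 3, s_2 = 12, s_3 = 15, s_4 = 12, s_5 = 9, s_6 = 9, s_7 = 0, s_8 = 6, s_9 = 3, s_{10} = 9, s_{11} = 3, s_{12} = 18, s_{13} = 18, s_{14} = 0, s_{15} = 12, s_{16} = 6, s_{17} = 18, s_{18} = 6, s_{19} = 15, s_{20} = 15, s_{21} = 0, s_{22} = 3, s_{23} = 12.
Since (s_{22}, s_{23}) = (s_1, s_2) = (3, 12) (two consecutive terms determine the rest), the sequence is eventually periodic: after a pre-period of length 1 it cycles with period 21.
For k ≥ 1, s_k depends only on (k - 1) mod 21. (6029 - 1) mod 21 = 1, so s_{6029} = s_2 = 12.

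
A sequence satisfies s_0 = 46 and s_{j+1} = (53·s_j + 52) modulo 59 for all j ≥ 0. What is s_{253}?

55

Listing terms: s_0 = 46; s_1 = 12; s_2 = 39; s_3 = 54; s_4 = 23; s_5 = 32; s_6 = 37; s_7 = 7; s_8 = 10; s_9 = 51; s_{10} = 41; s_{11} = 42; s_{12} = 36; s_{13} = 13; s_{14} = 33; s_{15} = 31; s_{16} = 43; s_{17} = 30; s_{18} = 49; s_{19} = 53; s_{20} = 29; s_{21} = 55; s_{22} = 17; s_{23} = 9; s_{24} = 57; s_{25} = 5; s_{26} = 22; s_{27} = 38; s_{28} = 1; s_{29} = 46.
The sequence repeats with period 29.
(253 - 0) mod 29 = 21, so s_{253} = s_{21} = 55.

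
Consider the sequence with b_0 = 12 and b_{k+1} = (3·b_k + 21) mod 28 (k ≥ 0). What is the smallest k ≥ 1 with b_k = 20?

Listing terms: b_0 = 12,  b_1 = 1,  b_2 = 24,  b_3 = 9,  b_4 = 20,  b_5 = 25,  b_6 = 12.
Since b_6 = b_0 = 12, the sequence is periodic with period 6.
The value 20 first appears (with k ≥ 1) at b_4.

4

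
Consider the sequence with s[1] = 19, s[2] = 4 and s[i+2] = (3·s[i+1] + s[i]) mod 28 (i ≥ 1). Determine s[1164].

Listing terms: s[1] = 19, s[2] = 4, s[3] = 3, s[4] = 13, s[5] = 14, s[6] = 27, s[7] = 11, s[8] = 4, s[9] = 23, s[10] = 17, s[11] = 18, s[12] = 15, s[13] = 7, s[14] = 8, s[15] = 3, s[16] = 17, s[17] = 26, s[18] = 11, s[19] = 3, s[20] = 20, s[21] = 7, s[22] = 13, s[23] = 18, s[24] = 11, s[25] = 23, s[26] = 24, s[27] = 11, s[28] = 1, s[29] = 14, s[30] = 15, s[31] = 3, s[32] = 24, s[33] = 19, s[34] = 25, s[35] = 10, s[36] = 27, s[37] = 7, s[38] = 20, s[39] = 11, s[40] = 25, s[41] = 2, s[42] = 3, s[43] = 11, s[44] = 8, s[45] = 7, s[46] = 1, s[47] = 10, s[48] = 3, s[49] = 19, s[50] = 4.
The sequence repeats with period 48.
So s[1164] = s[1 + ((1164-1) mod 48)] = s[12] = 15.

15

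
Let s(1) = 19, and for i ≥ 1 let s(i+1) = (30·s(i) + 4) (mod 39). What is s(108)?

Listing terms: s(1) = 19,  s(2) = 28,  s(3) = 25,  s(4) = 13,  s(5) = 4,  s(6) = 7,  s(7) = 19.
The sequence repeats with period 6.
So s(108) = s(1 + ((108-1) mod 6)) = s(6) = 7.

7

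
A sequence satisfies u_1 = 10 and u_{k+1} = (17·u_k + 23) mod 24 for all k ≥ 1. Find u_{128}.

u_1 = 10, u_2 = 1, u_3 = 16, u_4 = 7, u_5 = 22, u_6 = 13, u_7 = 4, u_8 = 19, u_9 = 10.
Since u_9 = u_1 = 10, the sequence is periodic with period 8.
So u_{128} = u_{1 + ((128-1) mod 8)} = u_8 = 19.

19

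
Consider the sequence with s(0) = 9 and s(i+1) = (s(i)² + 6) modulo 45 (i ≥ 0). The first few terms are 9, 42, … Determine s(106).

Listing terms: s(0) = 9, s(1) = 42, s(2) = 15, s(3) = 6, s(4) = 42.
Since s(4) = s(1) = 42, the sequence is eventually periodic: after a pre-period of length 1 it cycles with period 3.
For i ≥ 1, s(i) depends only on (i - 1) mod 3. (106 - 1) mod 3 = 0, so s(106) = s(1) = 42.

42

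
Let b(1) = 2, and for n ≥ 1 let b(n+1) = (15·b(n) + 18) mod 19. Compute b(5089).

0

Listing terms: b(1) = 2, b(2) = 10, b(3) = 16, b(4) = 11, b(5) = 12, b(6) = 8, b(7) = 5, b(8) = 17, b(9) = 7, b(10) = 9, b(11) = 1, b(12) = 14, b(13) = 0, b(14) = 18, b(15) = 3, b(16) = 6, b(17) = 13, b(18) = 4, b(19) = 2.
Since b(19) = b(1) = 2, the sequence is periodic with period 18.
(5089 - 1) mod 18 = 12, so b(5089) = b(13) = 0.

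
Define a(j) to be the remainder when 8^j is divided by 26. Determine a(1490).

12

Listing terms: a(1) = 8, a(2) = 12, a(3) = 18, a(4) = 14, a(5) = 8.
Since a(5) = a(1) = 8, the sequence is periodic with period 4.
(1490 - 1) mod 4 = 1, so a(1490) = a(2) = 12.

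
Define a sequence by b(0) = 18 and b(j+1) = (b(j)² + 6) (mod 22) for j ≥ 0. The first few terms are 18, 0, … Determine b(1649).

10

Listing terms: b(0) = 18, b(1) = 0, b(2) = 6, b(3) = 20, b(4) = 10, b(5) = 18.
The sequence repeats with period 5.
(1649 - 0) mod 5 = 4, so b(1649) = b(4) = 10.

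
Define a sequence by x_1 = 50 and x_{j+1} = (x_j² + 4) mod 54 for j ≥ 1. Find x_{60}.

Listing terms: x_1 = 50, x_2 = 20, x_3 = 26, x_4 = 32, x_5 = 2, x_6 = 8, x_7 = 14, x_8 = 38, x_9 = 44, x_{10} = 50.
Since x_{10} = x_1 = 50, the sequence is periodic with period 9.
(60 - 1) mod 9 = 5, so x_{60} = x_6 = 8.

8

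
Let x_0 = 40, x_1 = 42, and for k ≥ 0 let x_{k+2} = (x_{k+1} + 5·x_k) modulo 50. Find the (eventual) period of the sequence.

5

Computing terms: x_0 = 40,  x_1 = 42,  x_2 = 42,  x_3 = 2,  x_4 = 12,  x_5 = 22,  x_6 = 32,  x_7 = 42,  x_8 = 2.
Since (x_7, x_8) = (x_2, x_3) = (42, 2) (two consecutive terms determine the rest), the sequence is eventually periodic: after a pre-period of length 2 it cycles with period 5.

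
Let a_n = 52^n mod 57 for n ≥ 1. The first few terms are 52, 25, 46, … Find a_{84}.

49

a_1 = 52; a_2 = 25; a_3 = 46; a_4 = 55; a_5 = 10; a_6 = 7; a_7 = 22; a_8 = 4; a_9 = 37; a_{10} = 43; a_{11} = 13; a_{12} = 49; a_{13} = 40; a_{14} = 28; a_{15} = 31; a_{16} = 16; a_{17} = 34; a_{18} = 1; a_{19} = 52.
The sequence repeats with period 18.
(84 - 1) mod 18 = 11, so a_{84} = a_{12} = 49.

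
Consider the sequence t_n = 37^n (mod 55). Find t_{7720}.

1

t_0 = 1, t_1 = 37, t_2 = 49, t_3 = 53, t_4 = 36, t_5 = 12, t_6 = 4, t_7 = 38, t_8 = 31, t_9 = 47, t_{10} = 34, t_{11} = 48, t_{12} = 16, t_{13} = 42, t_{14} = 14, t_{15} = 23, t_{16} = 26, t_{17} = 27, t_{18} = 9, t_{19} = 3, t_{20} = 1.
The sequence repeats with period 20.
(7720 - 0) mod 20 = 0, so t_{7720} = t_0 = 1.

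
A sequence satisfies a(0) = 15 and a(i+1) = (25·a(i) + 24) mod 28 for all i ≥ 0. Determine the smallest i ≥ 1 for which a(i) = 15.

Listing terms: a(0) = 15,  a(1) = 7,  a(2) = 3,  a(3) = 15.
Since a(3) = a(0) = 15, the sequence is periodic with period 3.
The value 15 next appears (with i ≥ 1) at a(3).

3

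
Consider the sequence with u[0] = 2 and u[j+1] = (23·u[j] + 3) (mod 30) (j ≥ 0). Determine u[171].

Listing terms: u[0] = 2; u[1] = 19; u[2] = 20; u[3] = 13; u[4] = 2.
Since u[4] = u[0] = 2, the sequence is periodic with period 4.
(171 - 0) mod 4 = 3, so u[171] = u[3] = 13.

13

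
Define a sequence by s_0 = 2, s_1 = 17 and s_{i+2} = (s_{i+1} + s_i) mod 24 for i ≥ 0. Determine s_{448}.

23

s_0 = 2; s_1 = 17; s_2 = 19; s_3 = 12; s_4 = 7; s_5 = 19; s_6 = 2; s_7 = 21; s_8 = 23; s_9 = 20; s_{10} = 19; s_{11} = 15; s_{12} = 10; s_{13} = 1; s_{14} = 11; s_{15} = 12; s_{16} = 23; s_{17} = 11; s_{18} = 10; s_{19} = 21; s_{20} = 7; s_{21} = 4; s_{22} = 11; s_{23} = 15; s_{24} = 2; s_{25} = 17.
Since (s_{24}, s_{25}) = (s_0, s_1) = (2, 17) (two consecutive terms determine the rest), the sequence is periodic with period 24.
So s_{448} = s_{0 + ((448-0) mod 24)} = s_{16} = 23.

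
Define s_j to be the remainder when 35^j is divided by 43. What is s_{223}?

16

Computing terms: s_1 = 35,  s_2 = 21,  s_3 = 4,  s_4 = 11,  s_5 = 41,  s_6 = 16,  s_7 = 1,  s_8 = 35.
The sequence repeats with period 7.
(223 - 1) mod 7 = 5, so s_{223} = s_6 = 16.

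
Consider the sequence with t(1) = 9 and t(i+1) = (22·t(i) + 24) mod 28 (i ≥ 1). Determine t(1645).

Listing terms: t(1) = 9; t(2) = 26; t(3) = 8; t(4) = 4; t(5) = 0; t(6) = 24; t(7) = 20; t(8) = 16; t(9) = 12; t(10) = 8.
Since t(10) = t(3) = 8, the sequence is eventually periodic: after a pre-period of length 2 it cycles with period 7.
For i ≥ 3, t(i) depends only on (i - 3) mod 7. (1645 - 3) mod 7 = 4, so t(1645) = t(7) = 20.

20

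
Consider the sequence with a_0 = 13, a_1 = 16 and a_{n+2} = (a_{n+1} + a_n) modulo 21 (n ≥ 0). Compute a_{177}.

Listing terms: a_0 = 13, a_1 = 16, a_2 = 8, a_3 = 3, a_4 = 11, a_5 = 14, a_6 = 4, a_7 = 18, a_8 = 1, a_9 = 19, a_{10} = 20, a_{11} = 18, a_{12} = 17, a_{13} = 14, a_{14} = 10, a_{15} = 3, a_{16} = 13, a_{17} = 16.
The sequence repeats with period 16.
So a_{177} = a_{0 + ((177-0) mod 16)} = a_1 = 16.

16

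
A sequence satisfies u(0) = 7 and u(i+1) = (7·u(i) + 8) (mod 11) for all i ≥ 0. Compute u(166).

We have u(0) = 7,  u(1) = 2,  u(2) = 0,  u(3) = 8,  u(4) = 9,  u(5) = 5,  u(6) = 10,  u(7) = 1,  u(8) = 4,  u(9) = 3,  u(10) = 7.
Since u(10) = u(0) = 7, the sequence is periodic with period 10.
So u(166) = u(0 + ((166-0) mod 10)) = u(6) = 10.

10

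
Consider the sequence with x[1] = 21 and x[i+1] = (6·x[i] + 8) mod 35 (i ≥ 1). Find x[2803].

7

Listing terms: x[1] = 21,  x[2] = 29,  x[3] = 7,  x[4] = 15,  x[5] = 28,  x[6] = 1,  x[7] = 14,  x[8] = 22,  x[9] = 0,  x[10] = 8,  x[11] = 21.
Since x[11] = x[1] = 21, the sequence is periodic with period 10.
(2803 - 1) mod 10 = 2, so x[2803] = x[3] = 7.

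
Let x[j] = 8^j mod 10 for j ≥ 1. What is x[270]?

x[1] = 8, x[2] = 4, x[3] = 2, x[4] = 6, x[5] = 8.
The sequence repeats with period 4.
So x[270] = x[1 + ((270-1) mod 4)] = x[2] = 4.

4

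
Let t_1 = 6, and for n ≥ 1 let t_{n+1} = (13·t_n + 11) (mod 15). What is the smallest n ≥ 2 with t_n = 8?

11

Listing terms: t_1 = 6, t_2 = 14, t_3 = 13, t_4 = 0, t_5 = 11, t_6 = 4, t_7 = 3, t_8 = 5, t_9 = 1, t_{10} = 9, t_{11} = 8, t_{12} = 10, t_{13} = 6.
Since t_{13} = t_1 = 6, the sequence is periodic with period 12.
The value 8 first appears (with n ≥ 2) at t_{11}.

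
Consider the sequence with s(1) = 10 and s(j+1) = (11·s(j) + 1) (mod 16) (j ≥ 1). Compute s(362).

15

s(1) = 10,  s(2) = 15,  s(3) = 6,  s(4) = 3,  s(5) = 2,  s(6) = 7,  s(7) = 14,  s(8) = 11,  s(9) = 10.
Since s(9) = s(1) = 10, the sequence is periodic with period 8.
So s(362) = s(1 + ((362-1) mod 8)) = s(2) = 15.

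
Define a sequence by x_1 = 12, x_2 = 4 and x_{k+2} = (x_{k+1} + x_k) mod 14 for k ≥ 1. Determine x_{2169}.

We have x_1 = 12,  x_2 = 4,  x_3 = 2,  x_4 = 6,  x_5 = 8,  x_6 = 0,  x_7 = 8,  x_8 = 8,  x_9 = 2,  x_{10} = 10,  x_{11} = 12,  x_{12} = 8,  x_{13} = 6,  x_{14} = 0,  x_{15} = 6,  x_{16} = 6,  x_{17} = 12,  x_{18} = 4.
Since (x_{17}, x_{18}) = (x_1, x_2) = (12, 4) (two consecutive terms determine the rest), the sequence is periodic with period 16.
(2169 - 1) mod 16 = 8, so x_{2169} = x_9 = 2.

2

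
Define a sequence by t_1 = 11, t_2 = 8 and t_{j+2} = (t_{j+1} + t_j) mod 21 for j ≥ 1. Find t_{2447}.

14

We have t_1 = 11,  t_2 = 8,  t_3 = 19,  t_4 = 6,  t_5 = 4,  t_6 = 10,  t_7 = 14,  t_8 = 3,  t_9 = 17,  t_{10} = 20,  t_{11} = 16,  t_{12} = 15,  t_{13} = 10,  t_{14} = 4,  t_{15} = 14,  t_{16} = 18,  t_{17} = 11,  t_{18} = 8.
The sequence repeats with period 16.
So t_{2447} = t_{1 + ((2447-1) mod 16)} = t_{15} = 14.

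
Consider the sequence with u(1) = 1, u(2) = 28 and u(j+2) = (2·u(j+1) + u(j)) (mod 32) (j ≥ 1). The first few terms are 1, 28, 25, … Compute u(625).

17

u(1) = 1, u(2) = 28, u(3) = 25, u(4) = 14, u(5) = 21, u(6) = 24, u(7) = 5, u(8) = 2, u(9) = 9, u(10) = 20, u(11) = 17, u(12) = 22, u(13) = 29, u(14) = 16, u(15) = 29, u(16) = 10, u(17) = 17, u(18) = 12, u(19) = 9, u(20) = 30, u(21) = 5, u(22) = 8, u(23) = 21, u(24) = 18, u(25) = 25, u(26) = 4, u(27) = 1, u(28) = 6, u(29) = 13, u(30) = 0, u(31) = 13, u(32) = 26, u(33) = 1, u(34) = 28.
Since (u(33), u(34)) = (u(1), u(2)) = (1, 28) (two consecutive terms determine the rest), the sequence is periodic with period 32.
So u(625) = u(1 + ((625-1) mod 32)) = u(17) = 17.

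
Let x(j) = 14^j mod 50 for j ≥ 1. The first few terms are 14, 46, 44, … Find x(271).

14

We have x(1) = 14,  x(2) = 46,  x(3) = 44,  x(4) = 16,  x(5) = 24,  x(6) = 36,  x(7) = 4,  x(8) = 6,  x(9) = 34,  x(10) = 26,  x(11) = 14.
Since x(11) = x(1) = 14, the sequence is periodic with period 10.
So x(271) = x(1 + ((271-1) mod 10)) = x(1) = 14.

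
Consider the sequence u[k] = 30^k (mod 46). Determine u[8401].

Computing terms: u[0] = 1,  u[1] = 30,  u[2] = 26,  u[3] = 44,  u[4] = 32,  u[5] = 40,  u[6] = 4,  u[7] = 28,  u[8] = 12,  u[9] = 38,  u[10] = 36,  u[11] = 22,  u[12] = 16,  u[13] = 20,  u[14] = 2,  u[15] = 14,  u[16] = 6,  u[17] = 42,  u[18] = 18,  u[19] = 34,  u[20] = 8,  u[21] = 10,  u[22] = 24,  u[23] = 30.
Since u[23] = u[1] = 30, the sequence is eventually periodic: after a pre-period of length 1 it cycles with period 22.
For k ≥ 1, u[k] depends only on (k - 1) mod 22. (8401 - 1) mod 22 = 18, so u[8401] = u[19] = 34.

34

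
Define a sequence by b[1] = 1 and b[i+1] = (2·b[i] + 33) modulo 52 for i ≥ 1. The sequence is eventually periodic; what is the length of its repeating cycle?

Computing terms: b[1] = 1,  b[2] = 35,  b[3] = 51,  b[4] = 31,  b[5] = 43,  b[6] = 15,  b[7] = 11,  b[8] = 3,  b[9] = 39,  b[10] = 7,  b[11] = 47,  b[12] = 23,  b[13] = 27,  b[14] = 35.
Since b[14] = b[2] = 35, the sequence is eventually periodic: after a pre-period of length 1 it cycles with period 12.

12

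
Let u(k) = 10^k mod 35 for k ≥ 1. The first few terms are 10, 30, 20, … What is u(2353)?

10

Computing terms: u(1) = 10,  u(2) = 30,  u(3) = 20,  u(4) = 25,  u(5) = 5,  u(6) = 15,  u(7) = 10.
The sequence repeats with period 6.
So u(2353) = u(1 + ((2353-1) mod 6)) = u(1) = 10.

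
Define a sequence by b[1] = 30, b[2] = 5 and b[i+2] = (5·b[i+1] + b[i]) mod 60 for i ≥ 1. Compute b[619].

Computing terms: b[1] = 30, b[2] = 5, b[3] = 55, b[4] = 40, b[5] = 15, b[6] = 55, b[7] = 50, b[8] = 5, b[9] = 15, b[10] = 20, b[11] = 55, b[12] = 55, b[13] = 30, b[14] = 25, b[15] = 35, b[16] = 20, b[17] = 15, b[18] = 35, b[19] = 10, b[20] = 25, b[21] = 15, b[22] = 40, b[23] = 35, b[24] = 35, b[25] = 30, b[26] = 5.
Since (b[25], b[26]) = (b[1], b[2]) = (30, 5) (two consecutive terms determine the rest), the sequence is periodic with period 24.
So b[619] = b[1 + ((619-1) mod 24)] = b[19] = 10.

10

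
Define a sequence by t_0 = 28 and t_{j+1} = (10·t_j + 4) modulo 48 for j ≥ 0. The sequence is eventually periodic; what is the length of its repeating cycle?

Listing terms: t_0 = 28,  t_1 = 44,  t_2 = 12,  t_3 = 28.
The sequence repeats with period 3.

3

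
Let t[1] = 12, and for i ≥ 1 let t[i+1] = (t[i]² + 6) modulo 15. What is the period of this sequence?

Listing terms: t[1] = 12, t[2] = 0, t[3] = 6, t[4] = 12.
The sequence repeats with period 3.

3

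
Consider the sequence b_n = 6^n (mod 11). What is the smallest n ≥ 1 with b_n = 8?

7

Listing terms: b_0 = 1, b_1 = 6, b_2 = 3, b_3 = 7, b_4 = 9, b_5 = 10, b_6 = 5, b_7 = 8, b_8 = 4, b_9 = 2, b_{10} = 1.
The sequence repeats with period 10.
The value 8 first appears (with n ≥ 1) at b_7.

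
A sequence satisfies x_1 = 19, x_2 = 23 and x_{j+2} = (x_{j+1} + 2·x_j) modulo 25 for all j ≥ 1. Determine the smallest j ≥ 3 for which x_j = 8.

x_1 = 19, x_2 = 23, x_3 = 11, x_4 = 7, x_5 = 4, x_6 = 18, x_7 = 1, x_8 = 12, x_9 = 14, x_{10} = 13, x_{11} = 16, x_{12} = 17, x_{13} = 24, x_{14} = 8, x_{15} = 6, x_{16} = 22, x_{17} = 9, x_{18} = 3, x_{19} = 21, x_{20} = 2, x_{21} = 19, x_{22} = 23.
Since (x_{21}, x_{22}) = (x_1, x_2) = (19, 23) (two consecutive terms determine the rest), the sequence is periodic with period 20.
The value 8 first appears (with j ≥ 3) at x_{14}.

14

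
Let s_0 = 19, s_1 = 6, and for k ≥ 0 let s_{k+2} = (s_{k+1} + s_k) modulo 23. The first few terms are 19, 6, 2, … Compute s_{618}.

Computing terms: s_0 = 19, s_1 = 6, s_2 = 2, s_3 = 8, s_4 = 10, s_5 = 18, s_6 = 5, s_7 = 0, s_8 = 5, s_9 = 5, s_{10} = 10, s_{11} = 15, s_{12} = 2, s_{13} = 17, s_{14} = 19, s_{15} = 13, s_{16} = 9, s_{17} = 22, s_{18} = 8, s_{19} = 7, s_{20} = 15, s_{21} = 22, s_{22} = 14, s_{23} = 13, s_{24} = 4, s_{25} = 17, s_{26} = 21, s_{27} = 15, s_{28} = 13, s_{29} = 5, s_{30} = 18, s_{31} = 0, s_{32} = 18, s_{33} = 18, s_{34} = 13, s_{35} = 8, s_{36} = 21, s_{37} = 6, s_{38} = 4, s_{39} = 10, s_{40} = 14, s_{41} = 1, s_{42} = 15, s_{43} = 16, s_{44} = 8, s_{45} = 1, s_{46} = 9, s_{47} = 10, s_{48} = 19, s_{49} = 6.
Since (s_{48}, s_{49}) = (s_0, s_1) = (19, 6) (two consecutive terms determine the rest), the sequence is periodic with period 48.
(618 - 0) mod 48 = 42, so s_{618} = s_{42} = 15.

15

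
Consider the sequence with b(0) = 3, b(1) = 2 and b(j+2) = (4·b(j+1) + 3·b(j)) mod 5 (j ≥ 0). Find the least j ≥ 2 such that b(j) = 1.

6

b(0) = 3,  b(1) = 2,  b(2) = 2,  b(3) = 4,  b(4) = 2,  b(5) = 0,  b(6) = 1,  b(7) = 4,  b(8) = 4,  b(9) = 3,  b(10) = 4,  b(11) = 0,  b(12) = 2,  b(13) = 3,  b(14) = 3,  b(15) = 1,  b(16) = 3,  b(17) = 0,  b(18) = 4,  b(19) = 1,  b(20) = 1,  b(21) = 2,  b(22) = 1,  b(23) = 0,  b(24) = 3,  b(25) = 2.
The sequence repeats with period 24.
The value 1 first appears (with j ≥ 2) at b(6).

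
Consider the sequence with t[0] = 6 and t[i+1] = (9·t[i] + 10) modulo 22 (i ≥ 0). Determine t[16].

t[0] = 6, t[1] = 20, t[2] = 14, t[3] = 4, t[4] = 2, t[5] = 6.
Since t[5] = t[0] = 6, the sequence is periodic with period 5.
(16 - 0) mod 5 = 1, so t[16] = t[1] = 20.

20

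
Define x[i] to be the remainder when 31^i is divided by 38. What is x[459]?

Listing terms: x[1] = 31, x[2] = 11, x[3] = 37, x[4] = 7, x[5] = 27, x[6] = 1, x[7] = 31.
The sequence repeats with period 6.
So x[459] = x[1 + ((459-1) mod 6)] = x[3] = 37.

37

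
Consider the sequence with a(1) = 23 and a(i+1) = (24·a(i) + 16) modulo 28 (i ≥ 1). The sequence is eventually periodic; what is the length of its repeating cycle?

Listing terms: a(1) = 23,  a(2) = 8,  a(3) = 12,  a(4) = 24,  a(5) = 4,  a(6) = 0,  a(7) = 16,  a(8) = 8.
Since a(8) = a(2) = 8, the sequence is eventually periodic: after a pre-period of length 1 it cycles with period 6.

6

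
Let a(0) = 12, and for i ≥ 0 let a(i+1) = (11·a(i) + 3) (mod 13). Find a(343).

Computing terms: a(0) = 12, a(1) = 5, a(2) = 6, a(3) = 4, a(4) = 8, a(5) = 0, a(6) = 3, a(7) = 10, a(8) = 9, a(9) = 11, a(10) = 7, a(11) = 2, a(12) = 12.
Since a(12) = a(0) = 12, the sequence is periodic with period 12.
(343 - 0) mod 12 = 7, so a(343) = a(7) = 10.

10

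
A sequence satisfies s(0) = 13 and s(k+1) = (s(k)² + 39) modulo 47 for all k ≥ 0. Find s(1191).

13

We have s(0) = 13,  s(1) = 20,  s(2) = 16,  s(3) = 13.
Since s(3) = s(0) = 13, the sequence is periodic with period 3.
(1191 - 0) mod 3 = 0, so s(1191) = s(0) = 13.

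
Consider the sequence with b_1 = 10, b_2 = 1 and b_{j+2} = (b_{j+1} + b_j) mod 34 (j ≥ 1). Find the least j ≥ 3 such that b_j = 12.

4

We have b_1 = 10,  b_2 = 1,  b_3 = 11,  b_4 = 12,  b_5 = 23,  b_6 = 1,  b_7 = 24,  b_8 = 25,  b_9 = 15,  b_{10} = 6,  b_{11} = 21,  b_{12} = 27,  b_{13} = 14,  b_{14} = 7,  b_{15} = 21,  b_{16} = 28,  b_{17} = 15,  b_{18} = 9,  b_{19} = 24,  b_{20} = 33,  b_{21} = 23,  b_{22} = 22,  b_{23} = 11,  b_{24} = 33,  b_{25} = 10,  b_{26} = 9,  b_{27} = 19,  b_{28} = 28,  b_{29} = 13,  b_{30} = 7,  b_{31} = 20,  b_{32} = 27,  b_{33} = 13,  b_{34} = 6,  b_{35} = 19,  b_{36} = 25,  b_{37} = 10,  b_{38} = 1.
The sequence repeats with period 36.
The value 12 first appears (with j ≥ 3) at b_4.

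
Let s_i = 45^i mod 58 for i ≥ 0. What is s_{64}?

s_0 = 1, s_1 = 45, s_2 = 53, s_3 = 7, s_4 = 25, s_5 = 23, s_6 = 49, s_7 = 1.
Since s_7 = s_0 = 1, the sequence is periodic with period 7.
So s_{64} = s_{0 + ((64-0) mod 7)} = s_1 = 45.

45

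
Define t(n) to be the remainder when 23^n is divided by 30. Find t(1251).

Computing terms: t(1) = 23,  t(2) = 19,  t(3) = 17,  t(4) = 1,  t(5) = 23.
The sequence repeats with period 4.
(1251 - 1) mod 4 = 2, so t(1251) = t(3) = 17.

17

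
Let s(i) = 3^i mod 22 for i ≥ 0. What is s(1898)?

s(0) = 1,  s(1) = 3,  s(2) = 9,  s(3) = 5,  s(4) = 15,  s(5) = 1.
The sequence repeats with period 5.
(1898 - 0) mod 5 = 3, so s(1898) = s(3) = 5.

5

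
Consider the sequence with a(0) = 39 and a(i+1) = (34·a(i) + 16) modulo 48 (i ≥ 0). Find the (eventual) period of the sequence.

Computing terms: a(0) = 39,  a(1) = 46,  a(2) = 44,  a(3) = 24,  a(4) = 16,  a(5) = 32,  a(6) = 0,  a(7) = 16.
Since a(7) = a(4) = 16, the sequence is eventually periodic: after a pre-period of length 4 it cycles with period 3.

3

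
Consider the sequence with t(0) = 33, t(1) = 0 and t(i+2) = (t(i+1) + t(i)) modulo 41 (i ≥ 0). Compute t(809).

t(0) = 33,  t(1) = 0,  t(2) = 33,  t(3) = 33,  t(4) = 25,  t(5) = 17,  t(6) = 1,  t(7) = 18,  t(8) = 19,  t(9) = 37,  t(10) = 15,  t(11) = 11,  t(12) = 26,  t(13) = 37,  t(14) = 22,  t(15) = 18,  t(16) = 40,  t(17) = 17,  t(18) = 16,  t(19) = 33,  t(20) = 8,  t(21) = 0,  t(22) = 8,  t(23) = 8,  t(24) = 16,  t(25) = 24,  t(26) = 40,  t(27) = 23,  t(28) = 22,  t(29) = 4,  t(30) = 26,  t(31) = 30,  t(32) = 15,  t(33) = 4,  t(34) = 19,  t(35) = 23,  t(36) = 1,  t(37) = 24,  t(38) = 25,  t(39) = 8,  t(40) = 33,  t(41) = 0.
The sequence repeats with period 40.
So t(809) = t(0 + ((809-0) mod 40)) = t(9) = 37.

37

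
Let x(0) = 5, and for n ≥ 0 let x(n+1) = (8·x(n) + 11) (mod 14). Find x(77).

Listing terms: x(0) = 5,  x(1) = 9,  x(2) = 13,  x(3) = 3,  x(4) = 7,  x(5) = 11,  x(6) = 1,  x(7) = 5.
Since x(7) = x(0) = 5, the sequence is periodic with period 7.
So x(77) = x(0 + ((77-0) mod 7)) = x(0) = 5.

5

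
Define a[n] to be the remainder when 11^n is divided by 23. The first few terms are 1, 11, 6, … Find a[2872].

a[0] = 1, a[1] = 11, a[2] = 6, a[3] = 20, a[4] = 13, a[5] = 5, a[6] = 9, a[7] = 7, a[8] = 8, a[9] = 19, a[10] = 2, a[11] = 22, a[12] = 12, a[13] = 17, a[14] = 3, a[15] = 10, a[16] = 18, a[17] = 14, a[18] = 16, a[19] = 15, a[20] = 4, a[21] = 21, a[22] = 1.
Since a[22] = a[0] = 1, the sequence is periodic with period 22.
(2872 - 0) mod 22 = 12, so a[2872] = a[12] = 12.

12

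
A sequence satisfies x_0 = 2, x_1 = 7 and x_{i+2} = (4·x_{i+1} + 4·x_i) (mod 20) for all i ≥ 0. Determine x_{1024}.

12

We have x_0 = 2,  x_1 = 7,  x_2 = 16,  x_3 = 12,  x_4 = 12,  x_5 = 16,  x_6 = 12.
Since (x_5, x_6) = (x_2, x_3) = (16, 12) (two consecutive terms determine the rest), the sequence is eventually periodic: after a pre-period of length 2 it cycles with period 3.
For i ≥ 2, x_i depends only on (i - 2) mod 3. (1024 - 2) mod 3 = 2, so x_{1024} = x_4 = 12.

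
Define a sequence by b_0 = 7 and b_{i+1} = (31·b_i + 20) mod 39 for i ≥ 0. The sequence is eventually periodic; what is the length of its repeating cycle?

Computing terms: b_0 = 7, b_1 = 3, b_2 = 35, b_3 = 13, b_4 = 33, b_5 = 29, b_6 = 22, b_7 = 0, b_8 = 20, b_9 = 16, b_{10} = 9, b_{11} = 26, b_{12} = 7.
Since b_{12} = b_0 = 7, the sequence is periodic with period 12.

12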